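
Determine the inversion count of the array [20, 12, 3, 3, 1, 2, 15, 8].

Finding inversions in [20, 12, 3, 3, 1, 2, 15, 8]:

(0, 1): arr[0]=20 > arr[1]=12
(0, 2): arr[0]=20 > arr[2]=3
(0, 3): arr[0]=20 > arr[3]=3
(0, 4): arr[0]=20 > arr[4]=1
(0, 5): arr[0]=20 > arr[5]=2
(0, 6): arr[0]=20 > arr[6]=15
(0, 7): arr[0]=20 > arr[7]=8
(1, 2): arr[1]=12 > arr[2]=3
(1, 3): arr[1]=12 > arr[3]=3
(1, 4): arr[1]=12 > arr[4]=1
(1, 5): arr[1]=12 > arr[5]=2
(1, 7): arr[1]=12 > arr[7]=8
(2, 4): arr[2]=3 > arr[4]=1
(2, 5): arr[2]=3 > arr[5]=2
(3, 4): arr[3]=3 > arr[4]=1
(3, 5): arr[3]=3 > arr[5]=2
(6, 7): arr[6]=15 > arr[7]=8

Total inversions: 17

The array has 17 inversion(s): (0,1), (0,2), (0,3), (0,4), (0,5), (0,6), (0,7), (1,2), (1,3), (1,4), (1,5), (1,7), (2,4), (2,5), (3,4), (3,5), (6,7). Each pair (i,j) satisfies i < j and arr[i] > arr[j].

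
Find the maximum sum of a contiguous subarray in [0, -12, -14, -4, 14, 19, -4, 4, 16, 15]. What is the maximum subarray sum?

Using Kadane's algorithm on [0, -12, -14, -4, 14, 19, -4, 4, 16, 15]:

Scanning through the array:
Position 1 (value -12): max_ending_here = -12, max_so_far = 0
Position 2 (value -14): max_ending_here = -14, max_so_far = 0
Position 3 (value -4): max_ending_here = -4, max_so_far = 0
Position 4 (value 14): max_ending_here = 14, max_so_far = 14
Position 5 (value 19): max_ending_here = 33, max_so_far = 33
Position 6 (value -4): max_ending_here = 29, max_so_far = 33
Position 7 (value 4): max_ending_here = 33, max_so_far = 33
Position 8 (value 16): max_ending_here = 49, max_so_far = 49
Position 9 (value 15): max_ending_here = 64, max_so_far = 64

Maximum subarray: [14, 19, -4, 4, 16, 15]
Maximum sum: 64

The maximum subarray is [14, 19, -4, 4, 16, 15] with sum 64. This subarray runs from index 4 to index 9.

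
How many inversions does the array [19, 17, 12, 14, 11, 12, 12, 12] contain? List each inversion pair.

Finding inversions in [19, 17, 12, 14, 11, 12, 12, 12]:

(0, 1): arr[0]=19 > arr[1]=17
(0, 2): arr[0]=19 > arr[2]=12
(0, 3): arr[0]=19 > arr[3]=14
(0, 4): arr[0]=19 > arr[4]=11
(0, 5): arr[0]=19 > arr[5]=12
(0, 6): arr[0]=19 > arr[6]=12
(0, 7): arr[0]=19 > arr[7]=12
(1, 2): arr[1]=17 > arr[2]=12
(1, 3): arr[1]=17 > arr[3]=14
(1, 4): arr[1]=17 > arr[4]=11
(1, 5): arr[1]=17 > arr[5]=12
(1, 6): arr[1]=17 > arr[6]=12
(1, 7): arr[1]=17 > arr[7]=12
(2, 4): arr[2]=12 > arr[4]=11
(3, 4): arr[3]=14 > arr[4]=11
(3, 5): arr[3]=14 > arr[5]=12
(3, 6): arr[3]=14 > arr[6]=12
(3, 7): arr[3]=14 > arr[7]=12

Total inversions: 18

The array has 18 inversion(s): (0,1), (0,2), (0,3), (0,4), (0,5), (0,6), (0,7), (1,2), (1,3), (1,4), (1,5), (1,6), (1,7), (2,4), (3,4), (3,5), (3,6), (3,7). Each pair (i,j) satisfies i < j and arr[i] > arr[j].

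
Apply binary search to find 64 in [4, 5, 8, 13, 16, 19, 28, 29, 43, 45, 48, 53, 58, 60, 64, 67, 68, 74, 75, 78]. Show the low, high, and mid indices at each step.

Binary search for 64 in [4, 5, 8, 13, 16, 19, 28, 29, 43, 45, 48, 53, 58, 60, 64, 67, 68, 74, 75, 78]:

lo=0, hi=19, mid=9, arr[mid]=45 -> 45 < 64, search right half
lo=10, hi=19, mid=14, arr[mid]=64 -> Found target at index 14!

Binary search finds 64 at index 14 after 2 comparisons. The search repeatedly halves the search space by comparing with the middle element.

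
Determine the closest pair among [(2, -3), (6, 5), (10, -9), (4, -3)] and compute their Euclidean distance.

Computing all pairwise distances among 4 points:

d((2, -3), (6, 5)) = 8.9443
d((2, -3), (10, -9)) = 10.0
d((2, -3), (4, -3)) = 2.0 <-- minimum
d((6, 5), (10, -9)) = 14.5602
d((6, 5), (4, -3)) = 8.2462
d((10, -9), (4, -3)) = 8.4853

Closest pair: (2, -3) and (4, -3) with distance 2.0

The closest pair is (2, -3) and (4, -3) with Euclidean distance 2.0. For 4 points, brute-force pairwise comparison is shown above. For large n, the divide-and-conquer algorithm (sort by x, recurse on halves, check the dividing strip) achieves O(n log n).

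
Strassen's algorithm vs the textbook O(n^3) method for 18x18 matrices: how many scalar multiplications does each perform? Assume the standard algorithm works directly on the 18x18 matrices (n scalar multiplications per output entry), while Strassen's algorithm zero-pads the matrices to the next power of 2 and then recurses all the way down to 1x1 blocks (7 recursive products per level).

Matrix multiplication for 18x18 matrices:

Strassen's algorithm requires power-of-2 dimensions. Pad 18x18 to 32x32 (next power of 2).

Standard algorithm: 18^3 = 5832 multiplications
Strassen's algorithm: 7^(log2(32)) = 7^5 = 16807 multiplications
Difference: 5832 - 16807 = -10975 (Strassen uses MORE here due to padding overhead — for small or just-over-power-of-2 n, padding can outweigh the per-level savings)

Standard: 5832 multiplications (18^3). Strassen: 16807 multiplications (7^5, after padding to 32x32). Strassen reduces 8 recursive multiplications to 7 at each level.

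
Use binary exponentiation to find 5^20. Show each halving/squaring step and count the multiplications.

Computing 5^20 by squaring (build up from 5^1; each line after the first costs one multiplication):

5^1 = 5
5^2 = (5^1)^2 = 5^2 = 25
5^4 = (5^2)^2 = 25^2 = 625
5^5 = 5 * 5^4 = 5 * 625 = 3125
5^10 = (5^5)^2 = 3125^2 = 9765625
5^20 = (5^10)^2 = 9765625^2 = 95367431640625

Result: 95367431640625
Multiplications needed: 5 (5 lines after 5^1)

5^20 = 95367431640625. Using exponentiation by squaring, this requires 5 multiplications. The key idea: if the exponent is even, square the half-power; if odd, multiply by the base once.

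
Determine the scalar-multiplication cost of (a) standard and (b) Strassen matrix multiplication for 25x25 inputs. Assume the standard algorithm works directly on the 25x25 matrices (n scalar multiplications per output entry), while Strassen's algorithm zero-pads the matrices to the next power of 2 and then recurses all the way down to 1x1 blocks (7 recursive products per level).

Matrix multiplication for 25x25 matrices:

Strassen's algorithm requires power-of-2 dimensions. Pad 25x25 to 32x32 (next power of 2).

Standard algorithm: 25^3 = 15625 multiplications
Strassen's algorithm: 7^(log2(32)) = 7^5 = 16807 multiplications
Difference: 15625 - 16807 = -1182 (Strassen uses MORE here due to padding overhead — for small or just-over-power-of-2 n, padding can outweigh the per-level savings)

Standard: 15625 multiplications (25^3). Strassen: 16807 multiplications (7^5, after padding to 32x32). Strassen reduces 8 recursive multiplications to 7 at each level.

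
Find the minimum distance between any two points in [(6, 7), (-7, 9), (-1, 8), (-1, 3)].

Computing all pairwise distances among 4 points:

d((6, 7), (-7, 9)) = 13.1529
d((6, 7), (-1, 8)) = 7.0711
d((6, 7), (-1, 3)) = 8.0623
d((-7, 9), (-1, 8)) = 6.0828
d((-7, 9), (-1, 3)) = 8.4853
d((-1, 8), (-1, 3)) = 5.0 <-- minimum

Closest pair: (-1, 8) and (-1, 3) with distance 5.0

The closest pair is (-1, 8) and (-1, 3) with Euclidean distance 5.0. For 4 points, brute-force pairwise comparison is shown above. For large n, the divide-and-conquer algorithm (sort by x, recurse on halves, check the dividing strip) achieves O(n log n).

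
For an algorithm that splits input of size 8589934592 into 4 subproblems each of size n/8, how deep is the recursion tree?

For divide and conquer with division factor 8:

Problem sizes at each level:
Level 0: 8589934592
Level 1: 1073741824
Level 2: 134217728
Level 3: 16777216
Level 4: 2097152
Level 5: 262144
Level 6: 32768
Level 7: 4096
Level 8: 512
Level 9: 64
Level 10: 8
Level 11: 1

The root is level 0 and the size-1 base case is level 11 (the tree spans levels 0 through 11, i.e. 12 levels counting the root), so the depth is the number of divisions: log_8(8589934592) = 11

The recursion tree depth is log_8(8589934592) = 11. At each level, the problem size is divided by 8, so it takes 11 divisions to reduce to a base case of size 1. The algorithm makes 4 recursive calls at each level.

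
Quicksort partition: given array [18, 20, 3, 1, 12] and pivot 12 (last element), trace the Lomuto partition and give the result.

Lomuto partition with pivot = 12:

Initial array: [18, 20, 3, 1, 12]

arr[0]=18 > 12: no swap
arr[1]=20 > 12: no swap
arr[2]=3 <= 12: swap with position 0, array becomes [3, 20, 18, 1, 12]
arr[3]=1 <= 12: swap with position 1, array becomes [3, 1, 18, 20, 12]

Place pivot at position 2: [3, 1, 12, 20, 18]
Pivot position: 2

After partitioning with pivot 12, the array becomes [3, 1, 12, 20, 18]. The pivot is placed at index 2. All elements to the left of the pivot are <= 12, and all elements to the right are > 12.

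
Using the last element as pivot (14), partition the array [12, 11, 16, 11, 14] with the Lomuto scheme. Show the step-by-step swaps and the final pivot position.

Lomuto partition with pivot = 14:

Initial array: [12, 11, 16, 11, 14]

arr[0]=12 <= 14: swap with position 0, array becomes [12, 11, 16, 11, 14]
arr[1]=11 <= 14: swap with position 1, array becomes [12, 11, 16, 11, 14]
arr[2]=16 > 14: no swap
arr[3]=11 <= 14: swap with position 2, array becomes [12, 11, 11, 16, 14]

Place pivot at position 3: [12, 11, 11, 14, 16]
Pivot position: 3

After partitioning with pivot 14, the array becomes [12, 11, 11, 14, 16]. The pivot is placed at index 3. All elements to the left of the pivot are <= 14, and all elements to the right are > 14.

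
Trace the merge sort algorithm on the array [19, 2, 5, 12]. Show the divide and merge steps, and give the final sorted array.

Merge sort trace:

Split: [19, 2, 5, 12] -> [19, 2] and [5, 12]
  Split: [19, 2] -> [19] and [2]
  Merge: [19] + [2] -> [2, 19]
  Split: [5, 12] -> [5] and [12]
  Merge: [5] + [12] -> [5, 12]
Merge: [2, 19] + [5, 12] -> [2, 5, 12, 19]

Final sorted array: [2, 5, 12, 19]

The merge sort proceeds by recursively splitting the array and merging sorted halves.
After all merges, the sorted array is [2, 5, 12, 19].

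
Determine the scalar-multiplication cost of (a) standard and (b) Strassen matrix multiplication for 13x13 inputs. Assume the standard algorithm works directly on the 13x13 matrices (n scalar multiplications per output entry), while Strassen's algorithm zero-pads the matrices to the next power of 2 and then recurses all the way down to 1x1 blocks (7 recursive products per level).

Matrix multiplication for 13x13 matrices:

Strassen's algorithm requires power-of-2 dimensions. Pad 13x13 to 16x16 (next power of 2).

Standard algorithm: 13^3 = 2197 multiplications
Strassen's algorithm: 7^(log2(16)) = 7^4 = 2401 multiplications
Difference: 2197 - 2401 = -204 (Strassen uses MORE here due to padding overhead — for small or just-over-power-of-2 n, padding can outweigh the per-level savings)

Standard: 2197 multiplications (13^3). Strassen: 2401 multiplications (7^4, after padding to 16x16). Strassen reduces 8 recursive multiplications to 7 at each level.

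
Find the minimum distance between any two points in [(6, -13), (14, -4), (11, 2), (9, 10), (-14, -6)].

Computing all pairwise distances among 5 points:

d((6, -13), (14, -4)) = 12.0416
d((6, -13), (11, 2)) = 15.8114
d((6, -13), (9, 10)) = 23.1948
d((6, -13), (-14, -6)) = 21.1896
d((14, -4), (11, 2)) = 6.7082 <-- minimum
d((14, -4), (9, 10)) = 14.8661
d((14, -4), (-14, -6)) = 28.0713
d((11, 2), (9, 10)) = 8.2462
d((11, 2), (-14, -6)) = 26.2488
d((9, 10), (-14, -6)) = 28.0179

Closest pair: (14, -4) and (11, 2) with distance 6.7082

The closest pair is (14, -4) and (11, 2) with Euclidean distance 6.7082. For 5 points, brute-force pairwise comparison is shown above. For large n, the divide-and-conquer algorithm (sort by x, recurse on halves, check the dividing strip) achieves O(n log n).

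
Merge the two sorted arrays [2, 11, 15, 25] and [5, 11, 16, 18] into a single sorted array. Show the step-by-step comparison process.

Merging process:

Compare 2 vs 5: take 2 from left. Merged: [2]
Compare 11 vs 5: take 5 from right. Merged: [2, 5]
Compare 11 vs 11: take 11 from left. Merged: [2, 5, 11]
Compare 15 vs 11: take 11 from right. Merged: [2, 5, 11, 11]
Compare 15 vs 16: take 15 from left. Merged: [2, 5, 11, 11, 15]
Compare 25 vs 16: take 16 from right. Merged: [2, 5, 11, 11, 15, 16]
Compare 25 vs 18: take 18 from right. Merged: [2, 5, 11, 11, 15, 16, 18]
Append remaining from left: [25]. Merged: [2, 5, 11, 11, 15, 16, 18, 25]

Final merged array: [2, 5, 11, 11, 15, 16, 18, 25]
Total comparisons: 7

The merged array is [2, 5, 11, 11, 15, 16, 18, 25], requiring 7 comparisons. The merge step runs in O(n) time where n is the total number of elements.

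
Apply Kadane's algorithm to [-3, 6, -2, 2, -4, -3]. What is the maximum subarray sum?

Using Kadane's algorithm on [-3, 6, -2, 2, -4, -3]:

Scanning through the array:
Position 1 (value 6): max_ending_here = 6, max_so_far = 6
Position 2 (value -2): max_ending_here = 4, max_so_far = 6
Position 3 (value 2): max_ending_here = 6, max_so_far = 6
Position 4 (value -4): max_ending_here = 2, max_so_far = 6
Position 5 (value -3): max_ending_here = -1, max_so_far = 6

Maximum subarray: [6]
Maximum sum: 6

The maximum subarray is [6] with sum 6. This subarray runs from index 1 to index 1.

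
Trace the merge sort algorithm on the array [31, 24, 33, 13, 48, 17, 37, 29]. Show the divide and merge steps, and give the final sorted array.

Merge sort trace:

Split: [31, 24, 33, 13, 48, 17, 37, 29] -> [31, 24, 33, 13] and [48, 17, 37, 29]
  Split: [31, 24, 33, 13] -> [31, 24] and [33, 13]
    Split: [31, 24] -> [31] and [24]
    Merge: [31] + [24] -> [24, 31]
    Split: [33, 13] -> [33] and [13]
    Merge: [33] + [13] -> [13, 33]
  Merge: [24, 31] + [13, 33] -> [13, 24, 31, 33]
  Split: [48, 17, 37, 29] -> [48, 17] and [37, 29]
    Split: [48, 17] -> [48] and [17]
    Merge: [48] + [17] -> [17, 48]
    Split: [37, 29] -> [37] and [29]
    Merge: [37] + [29] -> [29, 37]
  Merge: [17, 48] + [29, 37] -> [17, 29, 37, 48]
Merge: [13, 24, 31, 33] + [17, 29, 37, 48] -> [13, 17, 24, 29, 31, 33, 37, 48]

Final sorted array: [13, 17, 24, 29, 31, 33, 37, 48]

The merge sort proceeds by recursively splitting the array and merging sorted halves.
After all merges, the sorted array is [13, 17, 24, 29, 31, 33, 37, 48].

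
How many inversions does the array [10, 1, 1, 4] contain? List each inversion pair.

Finding inversions in [10, 1, 1, 4]:

(0, 1): arr[0]=10 > arr[1]=1
(0, 2): arr[0]=10 > arr[2]=1
(0, 3): arr[0]=10 > arr[3]=4

Total inversions: 3

The array has 3 inversion(s): (0,1), (0,2), (0,3). Each pair (i,j) satisfies i < j and arr[i] > arr[j].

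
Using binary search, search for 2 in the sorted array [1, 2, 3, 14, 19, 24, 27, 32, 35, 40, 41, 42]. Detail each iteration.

Binary search for 2 in [1, 2, 3, 14, 19, 24, 27, 32, 35, 40, 41, 42]:

lo=0, hi=11, mid=5, arr[mid]=24 -> 24 > 2, search left half
lo=0, hi=4, mid=2, arr[mid]=3 -> 3 > 2, search left half
lo=0, hi=1, mid=0, arr[mid]=1 -> 1 < 2, search right half
lo=1, hi=1, mid=1, arr[mid]=2 -> Found target at index 1!

Binary search finds 2 at index 1 after 4 comparisons. The search repeatedly halves the search space by comparing with the middle element.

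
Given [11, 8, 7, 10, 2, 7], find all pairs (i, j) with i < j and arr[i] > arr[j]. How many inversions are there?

Finding inversions in [11, 8, 7, 10, 2, 7]:

(0, 1): arr[0]=11 > arr[1]=8
(0, 2): arr[0]=11 > arr[2]=7
(0, 3): arr[0]=11 > arr[3]=10
(0, 4): arr[0]=11 > arr[4]=2
(0, 5): arr[0]=11 > arr[5]=7
(1, 2): arr[1]=8 > arr[2]=7
(1, 4): arr[1]=8 > arr[4]=2
(1, 5): arr[1]=8 > arr[5]=7
(2, 4): arr[2]=7 > arr[4]=2
(3, 4): arr[3]=10 > arr[4]=2
(3, 5): arr[3]=10 > arr[5]=7

Total inversions: 11

The array has 11 inversion(s): (0,1), (0,2), (0,3), (0,4), (0,5), (1,2), (1,4), (1,5), (2,4), (3,4), (3,5). Each pair (i,j) satisfies i < j and arr[i] > arr[j].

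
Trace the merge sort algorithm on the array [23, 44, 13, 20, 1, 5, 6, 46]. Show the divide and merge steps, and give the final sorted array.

Merge sort trace:

Split: [23, 44, 13, 20, 1, 5, 6, 46] -> [23, 44, 13, 20] and [1, 5, 6, 46]
  Split: [23, 44, 13, 20] -> [23, 44] and [13, 20]
    Split: [23, 44] -> [23] and [44]
    Merge: [23] + [44] -> [23, 44]
    Split: [13, 20] -> [13] and [20]
    Merge: [13] + [20] -> [13, 20]
  Merge: [23, 44] + [13, 20] -> [13, 20, 23, 44]
  Split: [1, 5, 6, 46] -> [1, 5] and [6, 46]
    Split: [1, 5] -> [1] and [5]
    Merge: [1] + [5] -> [1, 5]
    Split: [6, 46] -> [6] and [46]
    Merge: [6] + [46] -> [6, 46]
  Merge: [1, 5] + [6, 46] -> [1, 5, 6, 46]
Merge: [13, 20, 23, 44] + [1, 5, 6, 46] -> [1, 5, 6, 13, 20, 23, 44, 46]

Final sorted array: [1, 5, 6, 13, 20, 23, 44, 46]

The merge sort proceeds by recursively splitting the array and merging sorted halves.
After all merges, the sorted array is [1, 5, 6, 13, 20, 23, 44, 46].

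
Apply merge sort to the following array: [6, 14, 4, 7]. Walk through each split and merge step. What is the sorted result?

Merge sort trace:

Split: [6, 14, 4, 7] -> [6, 14] and [4, 7]
  Split: [6, 14] -> [6] and [14]
  Merge: [6] + [14] -> [6, 14]
  Split: [4, 7] -> [4] and [7]
  Merge: [4] + [7] -> [4, 7]
Merge: [6, 14] + [4, 7] -> [4, 6, 7, 14]

Final sorted array: [4, 6, 7, 14]

The merge sort proceeds by recursively splitting the array and merging sorted halves.
After all merges, the sorted array is [4, 6, 7, 14].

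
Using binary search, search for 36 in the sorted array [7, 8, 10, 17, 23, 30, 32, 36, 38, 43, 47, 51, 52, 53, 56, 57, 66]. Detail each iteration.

Binary search for 36 in [7, 8, 10, 17, 23, 30, 32, 36, 38, 43, 47, 51, 52, 53, 56, 57, 66]:

lo=0, hi=16, mid=8, arr[mid]=38 -> 38 > 36, search left half
lo=0, hi=7, mid=3, arr[mid]=17 -> 17 < 36, search right half
lo=4, hi=7, mid=5, arr[mid]=30 -> 30 < 36, search right half
lo=6, hi=7, mid=6, arr[mid]=32 -> 32 < 36, search right half
lo=7, hi=7, mid=7, arr[mid]=36 -> Found target at index 7!

Binary search finds 36 at index 7 after 5 comparisons. The search repeatedly halves the search space by comparing with the middle element.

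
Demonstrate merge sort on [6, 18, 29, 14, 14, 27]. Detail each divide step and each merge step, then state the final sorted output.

Merge sort trace:

Split: [6, 18, 29, 14, 14, 27] -> [6, 18, 29] and [14, 14, 27]
  Split: [6, 18, 29] -> [6] and [18, 29]
    Split: [18, 29] -> [18] and [29]
    Merge: [18] + [29] -> [18, 29]
  Merge: [6] + [18, 29] -> [6, 18, 29]
  Split: [14, 14, 27] -> [14] and [14, 27]
    Split: [14, 27] -> [14] and [27]
    Merge: [14] + [27] -> [14, 27]
  Merge: [14] + [14, 27] -> [14, 14, 27]
Merge: [6, 18, 29] + [14, 14, 27] -> [6, 14, 14, 18, 27, 29]

Final sorted array: [6, 14, 14, 18, 27, 29]

The merge sort proceeds by recursively splitting the array and merging sorted halves.
After all merges, the sorted array is [6, 14, 14, 18, 27, 29].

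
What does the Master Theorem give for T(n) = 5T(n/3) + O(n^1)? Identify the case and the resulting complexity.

Master Theorem for T(n) = 5T(n/3) + O(n^1):

a = 5, b = 3, c = 1
log_b(a) = log_3(5) = 1.4650

Case 1: c = 1 < log_3(5) = 1.4650
T(n) = O(n^(log_3 5))

For T(n) = 5T(n/3) + O(n^1): log_3(5) = 1.4650. This is Case 1 of the Master Theorem (c < log_b(a), work dominated by leaves), giving O(n^(log_3 5)).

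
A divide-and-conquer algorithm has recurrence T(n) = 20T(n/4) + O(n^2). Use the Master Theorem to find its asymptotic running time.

Master Theorem for T(n) = 20T(n/4) + O(n^2):

a = 20, b = 4, c = 2
log_b(a) = log_4(20) = 2.1610

Case 1: c = 2 < log_4(20) = 2.1610
T(n) = O(n^(log_4 20))

For T(n) = 20T(n/4) + O(n^2): log_4(20) = 2.1610. This is Case 1 of the Master Theorem (c < log_b(a), work dominated by leaves), giving O(n^(log_4 20)).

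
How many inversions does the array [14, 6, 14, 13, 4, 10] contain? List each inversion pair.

Finding inversions in [14, 6, 14, 13, 4, 10]:

(0, 1): arr[0]=14 > arr[1]=6
(0, 3): arr[0]=14 > arr[3]=13
(0, 4): arr[0]=14 > arr[4]=4
(0, 5): arr[0]=14 > arr[5]=10
(1, 4): arr[1]=6 > arr[4]=4
(2, 3): arr[2]=14 > arr[3]=13
(2, 4): arr[2]=14 > arr[4]=4
(2, 5): arr[2]=14 > arr[5]=10
(3, 4): arr[3]=13 > arr[4]=4
(3, 5): arr[3]=13 > arr[5]=10

Total inversions: 10

The array has 10 inversion(s): (0,1), (0,3), (0,4), (0,5), (1,4), (2,3), (2,4), (2,5), (3,4), (3,5). Each pair (i,j) satisfies i < j and arr[i] > arr[j].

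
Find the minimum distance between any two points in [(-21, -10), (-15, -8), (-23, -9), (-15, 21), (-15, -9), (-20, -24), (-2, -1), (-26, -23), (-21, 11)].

Computing all pairwise distances among 9 points:

d((-21, -10), (-15, -8)) = 6.3246
d((-21, -10), (-23, -9)) = 2.2361
d((-21, -10), (-15, 21)) = 31.5753
d((-21, -10), (-15, -9)) = 6.0828
d((-21, -10), (-20, -24)) = 14.0357
d((-21, -10), (-2, -1)) = 21.0238
d((-21, -10), (-26, -23)) = 13.9284
d((-21, -10), (-21, 11)) = 21.0
d((-15, -8), (-23, -9)) = 8.0623
d((-15, -8), (-15, 21)) = 29.0
d((-15, -8), (-15, -9)) = 1.0 <-- minimum
d((-15, -8), (-20, -24)) = 16.7631
d((-15, -8), (-2, -1)) = 14.7648
d((-15, -8), (-26, -23)) = 18.6011
d((-15, -8), (-21, 11)) = 19.9249
d((-23, -9), (-15, 21)) = 31.0483
d((-23, -9), (-15, -9)) = 8.0
d((-23, -9), (-20, -24)) = 15.2971
d((-23, -9), (-2, -1)) = 22.4722
d((-23, -9), (-26, -23)) = 14.3178
d((-23, -9), (-21, 11)) = 20.0998
d((-15, 21), (-15, -9)) = 30.0
d((-15, 21), (-20, -24)) = 45.2769
d((-15, 21), (-2, -1)) = 25.5539
d((-15, 21), (-26, -23)) = 45.3542
d((-15, 21), (-21, 11)) = 11.6619
d((-15, -9), (-20, -24)) = 15.8114
d((-15, -9), (-2, -1)) = 15.2643
d((-15, -9), (-26, -23)) = 17.8045
d((-15, -9), (-21, 11)) = 20.8806
d((-20, -24), (-2, -1)) = 29.2062
d((-20, -24), (-26, -23)) = 6.0828
d((-20, -24), (-21, 11)) = 35.0143
d((-2, -1), (-26, -23)) = 32.5576
d((-2, -1), (-21, 11)) = 22.4722
d((-26, -23), (-21, 11)) = 34.3657

Closest pair: (-15, -8) and (-15, -9) with distance 1.0

The closest pair is (-15, -8) and (-15, -9) with Euclidean distance 1.0. For 9 points, brute-force pairwise comparison is shown above. For large n, the divide-and-conquer algorithm (sort by x, recurse on halves, check the dividing strip) achieves O(n log n).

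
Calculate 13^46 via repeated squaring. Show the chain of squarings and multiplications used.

Computing 13^46 by squaring (build up from 13^1; each line after the first costs one multiplication):

13^1 = 13
13^2 = (13^1)^2 = 13^2 = 169
13^4 = (13^2)^2 = 169^2 = 28561
13^5 = 13 * 13^4 = 13 * 28561 = 371293
13^10 = (13^5)^2 = 371293^2 = 137858491849
13^11 = 13 * 13^10 = 13 * 137858491849 = 1792160394037
13^22 = (13^11)^2 = 1792160394037^2 = 3211838877954855105157369
13^23 = 13 * 13^22 = 13 * 3211838877954855105157369 = 41753905413413116367045797
13^46 = (13^23)^2 = 41753905413413116367045797^2 = 1743388617272249143997555461487119439669521095365209

Result: 1743388617272249143997555461487119439669521095365209
Multiplications needed: 8 (8 lines after 13^1)

13^46 = 1743388617272249143997555461487119439669521095365209. Using exponentiation by squaring, this requires 8 multiplications. The key idea: if the exponent is even, square the half-power; if odd, multiply by the base once.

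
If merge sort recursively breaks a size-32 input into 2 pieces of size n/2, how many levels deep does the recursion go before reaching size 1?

For divide and conquer with division factor 2:

Problem sizes at each level:
Level 0: 32
Level 1: 16
Level 2: 8
Level 3: 4
Level 4: 2
Level 5: 1

The root is level 0 and the size-1 base case is level 5 (the tree spans levels 0 through 5, i.e. 6 levels counting the root), so the depth is the number of divisions: log_2(32) = 5

The recursion tree depth is log_2(32) = 5. At each level, the problem size is divided by 2, so it takes 5 divisions to reduce to a base case of size 1. The algorithm makes 2 recursive calls at each level.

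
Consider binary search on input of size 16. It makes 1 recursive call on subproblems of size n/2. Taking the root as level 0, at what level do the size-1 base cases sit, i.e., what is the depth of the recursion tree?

For divide and conquer with division factor 2:

Problem sizes at each level:
Level 0: 16
Level 1: 8
Level 2: 4
Level 3: 2
Level 4: 1

The root is level 0 and the size-1 base case is level 4 (the tree spans levels 0 through 4, i.e. 5 levels counting the root), so the depth is the number of divisions: log_2(16) = 4

The recursion tree depth is log_2(16) = 4. At each level, the problem size is divided by 2, so it takes 4 divisions to reduce to a base case of size 1. The algorithm makes 1 recursive call at each level.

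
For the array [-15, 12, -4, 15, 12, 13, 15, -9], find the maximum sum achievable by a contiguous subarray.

Using Kadane's algorithm on [-15, 12, -4, 15, 12, 13, 15, -9]:

Scanning through the array:
Position 1 (value 12): max_ending_here = 12, max_so_far = 12
Position 2 (value -4): max_ending_here = 8, max_so_far = 12
Position 3 (value 15): max_ending_here = 23, max_so_far = 23
Position 4 (value 12): max_ending_here = 35, max_so_far = 35
Position 5 (value 13): max_ending_here = 48, max_so_far = 48
Position 6 (value 15): max_ending_here = 63, max_so_far = 63
Position 7 (value -9): max_ending_here = 54, max_so_far = 63

Maximum subarray: [12, -4, 15, 12, 13, 15]
Maximum sum: 63

The maximum subarray is [12, -4, 15, 12, 13, 15] with sum 63. This subarray runs from index 1 to index 6.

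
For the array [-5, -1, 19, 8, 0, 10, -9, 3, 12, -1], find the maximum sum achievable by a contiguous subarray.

Using Kadane's algorithm on [-5, -1, 19, 8, 0, 10, -9, 3, 12, -1]:

Scanning through the array:
Position 1 (value -1): max_ending_here = -1, max_so_far = -1
Position 2 (value 19): max_ending_here = 19, max_so_far = 19
Position 3 (value 8): max_ending_here = 27, max_so_far = 27
Position 4 (value 0): max_ending_here = 27, max_so_far = 27
Position 5 (value 10): max_ending_here = 37, max_so_far = 37
Position 6 (value -9): max_ending_here = 28, max_so_far = 37
Position 7 (value 3): max_ending_here = 31, max_so_far = 37
Position 8 (value 12): max_ending_here = 43, max_so_far = 43
Position 9 (value -1): max_ending_here = 42, max_so_far = 43

Maximum subarray: [19, 8, 0, 10, -9, 3, 12]
Maximum sum: 43

The maximum subarray is [19, 8, 0, 10, -9, 3, 12] with sum 43. This subarray runs from index 2 to index 8.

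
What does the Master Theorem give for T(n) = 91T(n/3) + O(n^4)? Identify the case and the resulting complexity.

Master Theorem for T(n) = 91T(n/3) + O(n^4):

a = 91, b = 3, c = 4
log_b(a) = log_3(91) = 4.1060

Case 1: c = 4 < log_3(91) = 4.1060
T(n) = O(n^(log_3 91))

For T(n) = 91T(n/3) + O(n^4): log_3(91) = 4.1060. This is Case 1 of the Master Theorem (c < log_b(a), work dominated by leaves), giving O(n^(log_3 91)).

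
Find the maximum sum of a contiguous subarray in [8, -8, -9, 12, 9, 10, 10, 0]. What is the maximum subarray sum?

Using Kadane's algorithm on [8, -8, -9, 12, 9, 10, 10, 0]:

Scanning through the array:
Position 1 (value -8): max_ending_here = 0, max_so_far = 8
Position 2 (value -9): max_ending_here = -9, max_so_far = 8
Position 3 (value 12): max_ending_here = 12, max_so_far = 12
Position 4 (value 9): max_ending_here = 21, max_so_far = 21
Position 5 (value 10): max_ending_here = 31, max_so_far = 31
Position 6 (value 10): max_ending_here = 41, max_so_far = 41
Position 7 (value 0): max_ending_here = 41, max_so_far = 41

Maximum subarray: [12, 9, 10, 10]
Maximum sum: 41

The maximum subarray is [12, 9, 10, 10] with sum 41. This subarray runs from index 3 to index 6.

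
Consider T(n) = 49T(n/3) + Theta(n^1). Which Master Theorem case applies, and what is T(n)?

Master Theorem for T(n) = 49T(n/3) + O(n^1):

a = 49, b = 3, c = 1
log_b(a) = log_3(49) = 3.5425

Case 1: c = 1 < log_3(49) = 3.5425
T(n) = O(n^(log_3 49))

For T(n) = 49T(n/3) + O(n^1): log_3(49) = 3.5425. This is Case 1 of the Master Theorem (c < log_b(a), work dominated by leaves), giving O(n^(log_3 49)).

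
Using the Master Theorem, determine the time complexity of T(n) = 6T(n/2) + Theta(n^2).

Master Theorem for T(n) = 6T(n/2) + O(n^2):

a = 6, b = 2, c = 2
log_b(a) = log_2(6) = 2.5850

Case 1: c = 2 < log_2(6) = 2.5850
T(n) = O(n^(log_2 6))

For T(n) = 6T(n/2) + O(n^2): log_2(6) = 2.5850. This is Case 1 of the Master Theorem (c < log_b(a), work dominated by leaves), giving O(n^(log_2 6)).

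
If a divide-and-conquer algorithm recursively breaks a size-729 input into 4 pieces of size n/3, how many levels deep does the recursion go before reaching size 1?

For divide and conquer with division factor 3:

Problem sizes at each level:
Level 0: 729
Level 1: 243
Level 2: 81
Level 3: 27
Level 4: 9
Level 5: 3
Level 6: 1

The root is level 0 and the size-1 base case is level 6 (the tree spans levels 0 through 6, i.e. 7 levels counting the root), so the depth is the number of divisions: log_3(729) = 6

The recursion tree depth is log_3(729) = 6. At each level, the problem size is divided by 3, so it takes 6 divisions to reduce to a base case of size 1. The algorithm makes 4 recursive calls at each level.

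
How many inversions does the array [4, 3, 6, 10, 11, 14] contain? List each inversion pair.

Finding inversions in [4, 3, 6, 10, 11, 14]:

(0, 1): arr[0]=4 > arr[1]=3

Total inversions: 1

The array has 1 inversion(s): (0,1). Each pair (i,j) satisfies i < j and arr[i] > arr[j].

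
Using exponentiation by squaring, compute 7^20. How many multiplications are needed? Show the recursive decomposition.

Computing 7^20 by squaring (build up from 7^1; each line after the first costs one multiplication):

7^1 = 7
7^2 = (7^1)^2 = 7^2 = 49
7^4 = (7^2)^2 = 49^2 = 2401
7^5 = 7 * 7^4 = 7 * 2401 = 16807
7^10 = (7^5)^2 = 16807^2 = 282475249
7^20 = (7^10)^2 = 282475249^2 = 79792266297612001

Result: 79792266297612001
Multiplications needed: 5 (5 lines after 7^1)

7^20 = 79792266297612001. Using exponentiation by squaring, this requires 5 multiplications. The key idea: if the exponent is even, square the half-power; if odd, multiply by the base once.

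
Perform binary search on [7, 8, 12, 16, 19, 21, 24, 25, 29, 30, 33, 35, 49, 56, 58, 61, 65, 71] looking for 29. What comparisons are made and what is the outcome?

Binary search for 29 in [7, 8, 12, 16, 19, 21, 24, 25, 29, 30, 33, 35, 49, 56, 58, 61, 65, 71]:

lo=0, hi=17, mid=8, arr[mid]=29 -> Found target at index 8!

Binary search finds 29 at index 8 after 1 comparisons. The search repeatedly halves the search space by comparing with the middle element.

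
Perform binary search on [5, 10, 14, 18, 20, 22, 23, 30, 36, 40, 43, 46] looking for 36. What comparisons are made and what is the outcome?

Binary search for 36 in [5, 10, 14, 18, 20, 22, 23, 30, 36, 40, 43, 46]:

lo=0, hi=11, mid=5, arr[mid]=22 -> 22 < 36, search right half
lo=6, hi=11, mid=8, arr[mid]=36 -> Found target at index 8!

Binary search finds 36 at index 8 after 2 comparisons. The search repeatedly halves the search space by comparing with the middle element.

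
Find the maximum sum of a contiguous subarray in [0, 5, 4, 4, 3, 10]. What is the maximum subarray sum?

Using Kadane's algorithm on [0, 5, 4, 4, 3, 10]:

Scanning through the array:
Position 1 (value 5): max_ending_here = 5, max_so_far = 5
Position 2 (value 4): max_ending_here = 9, max_so_far = 9
Position 3 (value 4): max_ending_here = 13, max_so_far = 13
Position 4 (value 3): max_ending_here = 16, max_so_far = 16
Position 5 (value 10): max_ending_here = 26, max_so_far = 26

Maximum subarray: [0, 5, 4, 4, 3, 10]
Maximum sum: 26

The maximum subarray is [0, 5, 4, 4, 3, 10] with sum 26. This subarray runs from index 0 to index 5.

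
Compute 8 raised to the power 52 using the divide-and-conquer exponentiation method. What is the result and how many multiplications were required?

Computing 8^52 by squaring (build up from 8^1; each line after the first costs one multiplication):

8^1 = 8
8^2 = (8^1)^2 = 8^2 = 64
8^3 = 8 * 8^2 = 8 * 64 = 512
8^6 = (8^3)^2 = 512^2 = 262144
8^12 = (8^6)^2 = 262144^2 = 68719476736
8^13 = 8 * 8^12 = 8 * 68719476736 = 549755813888
8^26 = (8^13)^2 = 549755813888^2 = 302231454903657293676544
8^52 = (8^26)^2 = 302231454903657293676544^2 = 91343852333181432387730302044767688728495783936

Result: 91343852333181432387730302044767688728495783936
Multiplications needed: 7 (7 lines after 8^1)

8^52 = 91343852333181432387730302044767688728495783936. Using exponentiation by squaring, this requires 7 multiplications. The key idea: if the exponent is even, square the half-power; if odd, multiply by the base once.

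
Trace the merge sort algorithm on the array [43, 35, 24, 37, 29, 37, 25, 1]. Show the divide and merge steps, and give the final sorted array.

Merge sort trace:

Split: [43, 35, 24, 37, 29, 37, 25, 1] -> [43, 35, 24, 37] and [29, 37, 25, 1]
  Split: [43, 35, 24, 37] -> [43, 35] and [24, 37]
    Split: [43, 35] -> [43] and [35]
    Merge: [43] + [35] -> [35, 43]
    Split: [24, 37] -> [24] and [37]
    Merge: [24] + [37] -> [24, 37]
  Merge: [35, 43] + [24, 37] -> [24, 35, 37, 43]
  Split: [29, 37, 25, 1] -> [29, 37] and [25, 1]
    Split: [29, 37] -> [29] and [37]
    Merge: [29] + [37] -> [29, 37]
    Split: [25, 1] -> [25] and [1]
    Merge: [25] + [1] -> [1, 25]
  Merge: [29, 37] + [1, 25] -> [1, 25, 29, 37]
Merge: [24, 35, 37, 43] + [1, 25, 29, 37] -> [1, 24, 25, 29, 35, 37, 37, 43]

Final sorted array: [1, 24, 25, 29, 35, 37, 37, 43]

The merge sort proceeds by recursively splitting the array and merging sorted halves.
After all merges, the sorted array is [1, 24, 25, 29, 35, 37, 37, 43].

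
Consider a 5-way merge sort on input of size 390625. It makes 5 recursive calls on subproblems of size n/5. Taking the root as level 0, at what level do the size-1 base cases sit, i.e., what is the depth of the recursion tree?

For divide and conquer with division factor 5:

Problem sizes at each level:
Level 0: 390625
Level 1: 78125
Level 2: 15625
Level 3: 3125
Level 4: 625
Level 5: 125
Level 6: 25
Level 7: 5
Level 8: 1

The root is level 0 and the size-1 base case is level 8 (the tree spans levels 0 through 8, i.e. 9 levels counting the root), so the depth is the number of divisions: log_5(390625) = 8

The recursion tree depth is log_5(390625) = 8. At each level, the problem size is divided by 5, so it takes 8 divisions to reduce to a base case of size 1. The algorithm makes 5 recursive calls at each level.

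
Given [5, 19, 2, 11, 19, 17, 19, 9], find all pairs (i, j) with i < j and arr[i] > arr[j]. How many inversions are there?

Finding inversions in [5, 19, 2, 11, 19, 17, 19, 9]:

(0, 2): arr[0]=5 > arr[2]=2
(1, 2): arr[1]=19 > arr[2]=2
(1, 3): arr[1]=19 > arr[3]=11
(1, 5): arr[1]=19 > arr[5]=17
(1, 7): arr[1]=19 > arr[7]=9
(3, 7): arr[3]=11 > arr[7]=9
(4, 5): arr[4]=19 > arr[5]=17
(4, 7): arr[4]=19 > arr[7]=9
(5, 7): arr[5]=17 > arr[7]=9
(6, 7): arr[6]=19 > arr[7]=9

Total inversions: 10

The array has 10 inversion(s): (0,2), (1,2), (1,3), (1,5), (1,7), (3,7), (4,5), (4,7), (5,7), (6,7). Each pair (i,j) satisfies i < j and arr[i] > arr[j].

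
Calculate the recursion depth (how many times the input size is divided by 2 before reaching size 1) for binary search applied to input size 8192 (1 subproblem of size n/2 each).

For divide and conquer with division factor 2:

Problem sizes at each level:
Level 0: 8192
Level 1: 4096
Level 2: 2048
Level 3: 1024
Level 4: 512
Level 5: 256
Level 6: 128
Level 7: 64
Level 8: 32
Level 9: 16
Level 10: 8
Level 11: 4
Level 12: 2
Level 13: 1

The root is level 0 and the size-1 base case is level 13 (the tree spans levels 0 through 13, i.e. 14 levels counting the root), so the depth is the number of divisions: log_2(8192) = 13

The recursion tree depth is log_2(8192) = 13. At each level, the problem size is divided by 2, so it takes 13 divisions to reduce to a base case of size 1. The algorithm makes 1 recursive call at each level.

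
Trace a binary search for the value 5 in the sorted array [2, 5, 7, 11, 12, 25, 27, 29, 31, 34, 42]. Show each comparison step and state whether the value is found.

Binary search for 5 in [2, 5, 7, 11, 12, 25, 27, 29, 31, 34, 42]:

lo=0, hi=10, mid=5, arr[mid]=25 -> 25 > 5, search left half
lo=0, hi=4, mid=2, arr[mid]=7 -> 7 > 5, search left half
lo=0, hi=1, mid=0, arr[mid]=2 -> 2 < 5, search right half
lo=1, hi=1, mid=1, arr[mid]=5 -> Found target at index 1!

Binary search finds 5 at index 1 after 4 comparisons. The search repeatedly halves the search space by comparing with the middle element.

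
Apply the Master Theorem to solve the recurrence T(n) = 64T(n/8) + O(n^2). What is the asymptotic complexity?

Master Theorem for T(n) = 64T(n/8) + O(n^2):

a = 64, b = 8, c = 2
log_b(a) = log_8(64) = 2.0000

Case 2: c = 2 = log_8(64) = 2.0000
T(n) = O(n^2 log n) = O(n^2 log n)

For T(n) = 64T(n/8) + O(n^2): log_8(64) = 2.0000. This is Case 2 of the Master Theorem (c = log_b(a), equal work at all levels), giving O(n^2 log n).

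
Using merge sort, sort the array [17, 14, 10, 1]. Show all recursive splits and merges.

Merge sort trace:

Split: [17, 14, 10, 1] -> [17, 14] and [10, 1]
  Split: [17, 14] -> [17] and [14]
  Merge: [17] + [14] -> [14, 17]
  Split: [10, 1] -> [10] and [1]
  Merge: [10] + [1] -> [1, 10]
Merge: [14, 17] + [1, 10] -> [1, 10, 14, 17]

Final sorted array: [1, 10, 14, 17]

The merge sort proceeds by recursively splitting the array and merging sorted halves.
After all merges, the sorted array is [1, 10, 14, 17].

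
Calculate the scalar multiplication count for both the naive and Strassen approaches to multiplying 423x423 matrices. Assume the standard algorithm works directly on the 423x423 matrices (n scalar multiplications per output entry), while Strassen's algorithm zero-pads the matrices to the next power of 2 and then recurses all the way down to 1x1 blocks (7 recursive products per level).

Matrix multiplication for 423x423 matrices:

Strassen's algorithm requires power-of-2 dimensions. Pad 423x423 to 512x512 (next power of 2).

Standard algorithm: 423^3 = 75686967 multiplications
Strassen's algorithm: 7^(log2(512)) = 7^9 = 40353607 multiplications
Savings: 75686967 - 40353607 = 35333360 multiplications

Standard: 75686967 multiplications (423^3). Strassen: 40353607 multiplications (7^9, after padding to 512x512). Strassen reduces 8 recursive multiplications to 7 at each level.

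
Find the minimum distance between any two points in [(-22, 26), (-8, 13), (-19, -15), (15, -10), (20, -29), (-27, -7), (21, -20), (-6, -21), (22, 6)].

Computing all pairwise distances among 9 points:

d((-22, 26), (-8, 13)) = 19.105
d((-22, 26), (-19, -15)) = 41.1096
d((-22, 26), (15, -10)) = 51.6236
d((-22, 26), (20, -29)) = 69.2026
d((-22, 26), (-27, -7)) = 33.3766
d((-22, 26), (21, -20)) = 62.9682
d((-22, 26), (-6, -21)) = 49.6488
d((-22, 26), (22, 6)) = 48.3322
d((-8, 13), (-19, -15)) = 30.0832
d((-8, 13), (15, -10)) = 32.5269
d((-8, 13), (20, -29)) = 50.4777
d((-8, 13), (-27, -7)) = 27.5862
d((-8, 13), (21, -20)) = 43.9318
d((-8, 13), (-6, -21)) = 34.0588
d((-8, 13), (22, 6)) = 30.8058
d((-19, -15), (15, -10)) = 34.3657
d((-19, -15), (20, -29)) = 41.4367
d((-19, -15), (-27, -7)) = 11.3137
d((-19, -15), (21, -20)) = 40.3113
d((-19, -15), (-6, -21)) = 14.3178
d((-19, -15), (22, 6)) = 46.0652
d((15, -10), (20, -29)) = 19.6469
d((15, -10), (-27, -7)) = 42.107
d((15, -10), (21, -20)) = 11.6619
d((15, -10), (-6, -21)) = 23.7065
d((15, -10), (22, 6)) = 17.4642
d((20, -29), (-27, -7)) = 51.8941
d((20, -29), (21, -20)) = 9.0554 <-- minimum
d((20, -29), (-6, -21)) = 27.2029
d((20, -29), (22, 6)) = 35.0571
d((-27, -7), (21, -20)) = 49.7293
d((-27, -7), (-6, -21)) = 25.2389
d((-27, -7), (22, 6)) = 50.6952
d((21, -20), (-6, -21)) = 27.0185
d((21, -20), (22, 6)) = 26.0192
d((-6, -21), (22, 6)) = 38.8973

Closest pair: (20, -29) and (21, -20) with distance 9.0554

The closest pair is (20, -29) and (21, -20) with Euclidean distance 9.0554. For 9 points, brute-force pairwise comparison is shown above. For large n, the divide-and-conquer algorithm (sort by x, recurse on halves, check the dividing strip) achieves O(n log n).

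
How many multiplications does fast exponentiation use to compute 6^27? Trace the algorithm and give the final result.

Computing 6^27 by squaring (build up from 6^1; each line after the first costs one multiplication):

6^1 = 6
6^2 = (6^1)^2 = 6^2 = 36
6^3 = 6 * 6^2 = 6 * 36 = 216
6^6 = (6^3)^2 = 216^2 = 46656
6^12 = (6^6)^2 = 46656^2 = 2176782336
6^13 = 6 * 6^12 = 6 * 2176782336 = 13060694016
6^26 = (6^13)^2 = 13060694016^2 = 170581728179578208256
6^27 = 6 * 6^26 = 6 * 170581728179578208256 = 1023490369077469249536

Result: 1023490369077469249536
Multiplications needed: 7 (7 lines after 6^1)

6^27 = 1023490369077469249536. Using exponentiation by squaring, this requires 7 multiplications. The key idea: if the exponent is even, square the half-power; if odd, multiply by the base once.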